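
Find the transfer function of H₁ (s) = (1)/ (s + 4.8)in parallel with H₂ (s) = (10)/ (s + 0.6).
Parallel: H = H₁ + H₂ = (n₁·d₂ + n₂·d₁)/(d₁·d₂).
n₁·d₂ = s + 0.6. n₂·d₁ = 10*s + 48. Sum = 11*s + 48.6. d₁·d₂ = s^2 + 5.4*s + 2.88.
H(s) = (11*s + 48.6)/(s^2 + 5.4*s + 2.88)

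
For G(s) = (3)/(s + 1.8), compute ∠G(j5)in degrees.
Substitute s = j*5: G(j5) = 0.191218 - 0.531161j.
∠G(j5) = atan2(Im, Re) = atan2(-0.531161, 0.191218) = -70.20°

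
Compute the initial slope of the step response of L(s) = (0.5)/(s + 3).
IVT: y'(0⁺) = lim_{s→∞} s²·Y(s) = lim_{s→∞} s·L(s).
deg(num) = 0, deg(den) = 1, relative degree = 1, so s·L(s) → (leading num)/(leading den) = 0.5/1 = 0.5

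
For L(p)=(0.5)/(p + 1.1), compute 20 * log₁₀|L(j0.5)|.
Substitute p = j*0.5: L(j0.5) = 0.376712 - 0.171233j.
|L(j0.5)| = sqrt(Re² + Im²) = 0.4138.
20*log₁₀(0.4138) = -7.66 dB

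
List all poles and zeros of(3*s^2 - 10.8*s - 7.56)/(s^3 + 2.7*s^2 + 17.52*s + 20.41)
Set denominator = 0: s^3 + 2.7*s^2 + 17.52*s + 20.41 = (s + 1.3)(s^2 + 1.4*s + 15.7) = 0 → Poles: -0.7 + 3.9j, -0.7 - 3.9j, -1.3
Set numerator = 0: 3*s^2 - 10.8*s - 7.56 = 3*(s - 4.2)(s + 0.6) = 0 → Zeros: -0.6, 4.2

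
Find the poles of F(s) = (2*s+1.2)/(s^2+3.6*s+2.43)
Set denominator = 0: s^2 + 3.6*s + 2.43 = (s + 2.7)(s + 0.9) = 0 → Poles: -0.9, -2.7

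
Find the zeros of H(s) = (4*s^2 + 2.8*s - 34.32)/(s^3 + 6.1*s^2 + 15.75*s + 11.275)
Set numerator = 0: 4*s^2 + 2.8*s - 34.32 = 4*(s - 2.6)(s + 3.3) = 0 → Zeros: -3.3, 2.6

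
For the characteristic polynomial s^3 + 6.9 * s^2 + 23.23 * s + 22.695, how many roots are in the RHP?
s^3 + 6.9*s^2 + 23.23*s + 22.695 = (s + 1.5)(s^2 + 5.4*s + 15.13). Poles: -1.5, -2.7 + 2.8j, -2.7 - 2.8j. RHP poles (Re>0): 0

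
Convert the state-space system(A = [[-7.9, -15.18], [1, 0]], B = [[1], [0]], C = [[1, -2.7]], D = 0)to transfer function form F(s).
F(s) = C(sI - A)⁻¹B + D.
Characteristic polynomial det(sI - A) = s^2 + 7.9*s + 15.18.
Numerator from C·adj(sI-A)·B + D·det(sI-A) = s - 2.7.
F(s) = (s - 2.7)/(s^2 + 7.9*s + 15.18)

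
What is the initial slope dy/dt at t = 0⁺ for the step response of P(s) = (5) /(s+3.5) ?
IVT: y'(0⁺) = lim_{s→∞} s²·Y(s) = lim_{s→∞} s·P(s).
deg(num) = 0, deg(den) = 1, relative degree = 1, so s·P(s) → (leading num)/(leading den) = 5/1 = 5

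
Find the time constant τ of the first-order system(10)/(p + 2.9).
First-order system: τ = -1/pole. Pole = -2.9. τ = -1/(-2.9) = 0.3448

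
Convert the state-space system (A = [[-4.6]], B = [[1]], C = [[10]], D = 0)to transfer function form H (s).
H(s) = C(sI - A)⁻¹B + D.
Characteristic polynomial det(sI - A) = s + 4.6.
Numerator from C·adj(sI-A)·B + D·det(sI-A) = 10.
H(s) = (10)/(s + 4.6)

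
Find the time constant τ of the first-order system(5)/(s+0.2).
First-order system: τ = -1/pole. Pole = -0.2. τ = -1/(-0.2) = 5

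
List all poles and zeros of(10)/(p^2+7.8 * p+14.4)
Set denominator = 0: p^2 + 7.8*p + 14.4 = (p + 4.8)(p + 3) = 0 → Poles: -3, -4.8
Numerator is a nonzero constant (10) → Zeros: none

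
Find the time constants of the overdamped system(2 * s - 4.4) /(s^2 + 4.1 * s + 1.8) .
Overdamped: real poles at -3.6, -0.5. τ = -1/pole → τ₁ = 0.2778, τ₂ = 2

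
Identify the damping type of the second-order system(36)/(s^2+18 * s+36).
Standard form: ωn²/(s²+2ζωn·s+ωn²) gives ωn=6, ζ=1.5.
Overdamped (ζ = 1.5 > 1)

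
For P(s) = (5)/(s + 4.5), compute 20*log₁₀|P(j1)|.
Substitute s = j*1: P(j1) = 1.05882 - 0.235294j.
|P(j1)| = sqrt(Re² + Im²) = 1.085.
20*log₁₀(1.085) = 0.71 dB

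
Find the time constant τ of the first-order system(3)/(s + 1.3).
First-order system: τ = -1/pole. Pole = -1.3. τ = -1/(-1.3) = 0.7692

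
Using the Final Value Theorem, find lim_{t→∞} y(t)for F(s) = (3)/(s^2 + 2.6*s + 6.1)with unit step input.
FVT: lim_{t→∞} y(t) = lim_{s→0} s*Y(s) where Y(s) = F(s)/s.
= lim_{s→0} F(s) = F(0) = num(0)/den(0) = 3/6.1 = 0.4918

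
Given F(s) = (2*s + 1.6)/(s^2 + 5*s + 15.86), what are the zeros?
Set numerator = 0: 2*s + 1.6 = 0 → Zeros: -0.8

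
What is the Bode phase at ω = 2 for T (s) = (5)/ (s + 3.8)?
Substitute s = j*2: T(j2) = 1.03037 - 0.542299j.
∠T(j2) = atan2(Im, Re) = atan2(-0.542299, 1.03037) = -27.76°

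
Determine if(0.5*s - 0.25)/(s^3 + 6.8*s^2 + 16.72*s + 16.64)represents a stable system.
Denominator: s^3 + 6.8*s^2 + 16.72*s + 16.64 = (s + 3.2)(s^2 + 3.6*s + 5.2). Poles: -1.8 + 1.4j, -1.8 - 1.4j, -3.2. All Re(p)<0: Yes (stable)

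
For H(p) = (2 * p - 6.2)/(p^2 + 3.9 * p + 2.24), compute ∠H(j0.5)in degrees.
Substitute p = j*0.5: H(j0.5) = -1.33821 + 1.81383j.
∠H(j0.5) = atan2(Im, Re) = atan2(1.81383, -1.33821) = 126.42°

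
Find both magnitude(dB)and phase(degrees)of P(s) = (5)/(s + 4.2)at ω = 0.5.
Substitute s = j*0.5: P(j0.5) = 1.17384 - 0.139743j.
|P| = 20*log₁₀(sqrt(Re²+Im²)) = 1.45 dB.
∠P = atan2(Im, Re) = -6.79°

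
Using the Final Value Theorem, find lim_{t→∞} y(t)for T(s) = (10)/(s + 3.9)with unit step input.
FVT: lim_{t→∞} y(t) = lim_{s→0} s*Y(s) where Y(s) = T(s)/s.
= lim_{s→0} T(s) = T(0) = num(0)/den(0) = 10/3.9 = 2.564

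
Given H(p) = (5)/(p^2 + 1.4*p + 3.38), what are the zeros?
Numerator is a nonzero constant (5) → Zeros: none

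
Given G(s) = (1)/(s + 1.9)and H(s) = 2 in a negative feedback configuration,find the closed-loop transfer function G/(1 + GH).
Closed-loop T = G/(1+GH).
Numerator: G_num * H_den = 1.
Denominator: G_den * H_den + G_num * H_num = (s + 1.9) + (2) = s + 3.9.
T(s) = (1)/(s + 3.9)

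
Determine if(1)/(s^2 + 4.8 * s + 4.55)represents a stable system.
Denominator: s^2 + 4.8*s + 4.55 = (s + 1.3)(s + 3.5). Poles: -1.3, -3.5. All Re(p)<0: Yes (stable)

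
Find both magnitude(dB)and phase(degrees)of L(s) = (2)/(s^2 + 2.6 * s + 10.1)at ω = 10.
Substitute s = j*10: L(j10) = -0.0205298 - 0.00593742j.
|L| = 20*log₁₀(sqrt(Re²+Im²)) = -33.40 dB.
∠L = atan2(Im, Re) = -163.87°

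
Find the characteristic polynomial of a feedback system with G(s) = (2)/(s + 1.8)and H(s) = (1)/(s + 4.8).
Characteristic poly = G_den * H_den + G_num * H_num = (s^2 + 6.6*s + 8.64) + (2) = s^2 + 6.6*s + 10.64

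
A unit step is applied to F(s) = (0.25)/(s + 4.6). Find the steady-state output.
FVT: lim_{t→∞} y(t) = lim_{s→0} s*Y(s) where Y(s) = F(s)/s.
= lim_{s→0} F(s) = F(0) = num(0)/den(0) = 0.25/4.6 = 0.05435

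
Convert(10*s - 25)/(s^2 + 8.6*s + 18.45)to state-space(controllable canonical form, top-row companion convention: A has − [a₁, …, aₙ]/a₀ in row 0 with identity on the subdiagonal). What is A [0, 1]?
Reachable canonical form for den = s^2 + 8.6*s + 18.45: top row of A = -[a₁,a₂,...,aₙ]/a₀, ones on the subdiagonal, zeros elsewhere.
A = [[-8.6, -18.45], [1, 0]].
A[0,1] = -18.45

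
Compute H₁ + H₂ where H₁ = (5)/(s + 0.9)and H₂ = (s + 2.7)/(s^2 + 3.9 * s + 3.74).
Parallel: H = H₁ + H₂ = (n₁·d₂ + n₂·d₁)/(d₁·d₂).
n₁·d₂ = 5*s^2 + 19.5*s + 18.7. n₂·d₁ = s^2 + 3.6*s + 2.43. Sum = 6*s^2 + 23.1*s + 21.13. d₁·d₂ = s^3 + 4.8*s^2 + 7.25*s + 3.366.
H(s) = (6*s^2 + 23.1*s + 21.13)/(s^3 + 4.8*s^2 + 7.25*s + 3.366)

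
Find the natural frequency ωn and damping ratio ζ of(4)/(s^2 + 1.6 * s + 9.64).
Underdamped: complex pole -0.8 + 3j. ωn = |pole| = 3.105, ζ = -Re(pole)/ωn = 0.2577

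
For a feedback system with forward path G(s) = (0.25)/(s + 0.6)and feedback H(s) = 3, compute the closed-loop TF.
Closed-loop T = G/(1+GH).
Numerator: G_num * H_den = 0.25.
Denominator: G_den * H_den + G_num * H_num = (s + 0.6) + (0.75) = s + 1.35.
T(s) = (0.25)/(s + 1.35)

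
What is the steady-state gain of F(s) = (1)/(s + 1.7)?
DC gain = F(0) = num(0)/den(0) = 1/1.7 = 0.5882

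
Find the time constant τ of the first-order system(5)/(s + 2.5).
First-order system: τ = -1/pole. Pole = -2.5. τ = -1/(-2.5) = 0.4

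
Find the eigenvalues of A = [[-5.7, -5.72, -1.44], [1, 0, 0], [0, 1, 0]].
Eigenvalues solve det(λI - A) = 0.
Characteristic polynomial: λ^3 + 5.7*λ^2 + 5.72*λ + 1.44 = 0.
Factor: (λ + 0.4)(λ + 4.5)(λ + 0.8) = 0.
Roots: -0.4, -0.8, -4.5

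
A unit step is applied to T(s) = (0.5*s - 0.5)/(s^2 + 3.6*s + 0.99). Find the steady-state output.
FVT: lim_{t→∞} y(t) = lim_{s→0} s*Y(s) where Y(s) = T(s)/s.
= lim_{s→0} T(s) = T(0) = num(0)/den(0) = -0.5/0.99 = -0.5051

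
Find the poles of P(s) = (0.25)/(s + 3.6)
Set denominator = 0: s + 3.6 = 0 → Poles: -3.6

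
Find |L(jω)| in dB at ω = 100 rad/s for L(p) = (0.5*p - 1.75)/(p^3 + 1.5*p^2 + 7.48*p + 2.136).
Substitute p = j*100: L(j100) = -4.99999e-05 - 2.50176e-06j.
|L(j100)| = sqrt(Re² + Im²) = 5.006e-05.
20*log₁₀(5.006e-05) = -86.01 dB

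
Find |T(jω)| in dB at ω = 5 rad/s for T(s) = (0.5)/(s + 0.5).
Substitute s = j*5: T(j5) = 0.00990099 - 0.0990099j.
|T(j5)| = sqrt(Re² + Im²) = 0.0995.
20*log₁₀(0.0995) = -20.04 dB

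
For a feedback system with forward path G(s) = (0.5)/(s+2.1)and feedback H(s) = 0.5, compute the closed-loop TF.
Closed-loop T = G/(1+GH).
Numerator: G_num * H_den = 0.5.
Denominator: G_den * H_den + G_num * H_num = (s + 2.1) + (0.25) = s + 2.35.
T(s) = (0.5)/(s + 2.35)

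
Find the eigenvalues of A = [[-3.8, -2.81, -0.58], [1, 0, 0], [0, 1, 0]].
Eigenvalues solve det(λI - A) = 0.
Characteristic polynomial: λ^3 + 3.8*λ^2 + 2.81*λ + 0.58 = 0.
Factor: (λ + 2.9)(λ + 0.5)(λ + 0.4) = 0.
Roots: -0.4, -0.5, -2.9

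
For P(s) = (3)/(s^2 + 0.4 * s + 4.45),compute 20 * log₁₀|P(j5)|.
Substitute s = j*5: P(j5) = -0.144616 - 0.0140745j.
|P(j5)| = sqrt(Re² + Im²) = 0.1453.
20*log₁₀(0.1453) = -16.75 dB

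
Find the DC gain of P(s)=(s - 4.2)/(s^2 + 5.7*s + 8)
DC gain = P(0) = num(0)/den(0) = -4.2/8 = -0.525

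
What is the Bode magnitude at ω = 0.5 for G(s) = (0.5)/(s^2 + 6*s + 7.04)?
Substitute s = j*0.5: G(j0.5) = 0.0616107 - 0.0272212j.
|G(j0.5)| = sqrt(Re² + Im²) = 0.06736.
20*log₁₀(0.06736) = -23.43 dB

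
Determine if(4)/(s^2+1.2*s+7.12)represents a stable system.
Denominator: s^2 + 1.2*s + 7.12. Poles: -0.6 + 2.6j, -0.6 - 2.6j. All Re(p)<0: Yes (stable)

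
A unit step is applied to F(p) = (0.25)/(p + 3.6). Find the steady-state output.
FVT: lim_{t→∞} y(t) = lim_{p→0} p*Y(p) where Y(p) = F(p)/p.
= lim_{p→0} F(p) = F(0) = num(0)/den(0) = 0.25/3.6 = 0.06944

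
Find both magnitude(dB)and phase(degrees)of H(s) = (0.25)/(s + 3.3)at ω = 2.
Substitute s = j*2: H(j2) = 0.0554063 - 0.0335796j.
|H| = 20*log₁₀(sqrt(Re²+Im²)) = -23.77 dB.
∠H = atan2(Im, Re) = -31.22°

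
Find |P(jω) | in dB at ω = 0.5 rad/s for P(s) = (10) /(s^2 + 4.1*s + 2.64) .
Substitute s = j*0.5: P(j0.5) = 2.41059 - 2.06766j.
|P(j0.5)| = sqrt(Re² + Im²) = 3.176.
20*log₁₀(3.176) = 10.04 dB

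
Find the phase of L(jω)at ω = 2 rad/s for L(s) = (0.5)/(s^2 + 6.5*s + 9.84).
Substitute s = j*2: L(j2) = 0.0143768 - 0.0320031j.
∠L(j2) = atan2(Im, Re) = atan2(-0.0320031, 0.0143768) = -65.81°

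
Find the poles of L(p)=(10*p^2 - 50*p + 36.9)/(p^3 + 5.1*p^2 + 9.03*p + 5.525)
Set denominator = 0: p^3 + 5.1*p^2 + 9.03*p + 5.525 = (p + 1.7)(p^2 + 3.4*p + 3.25) = 0 → Poles: -1.7, -1.7 + 0.6j, -1.7 - 0.6j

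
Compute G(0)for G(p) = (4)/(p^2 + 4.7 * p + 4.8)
DC gain = G(0) = num(0)/den(0) = 4/4.8 = 0.8333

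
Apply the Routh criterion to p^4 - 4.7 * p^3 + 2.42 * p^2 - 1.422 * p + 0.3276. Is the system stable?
Routh array:
p^4: [1, 2.42, 0.3276]; p^3: [-4.7, -1.422]; p^2: [2.11745, 0.3276]; p^1: [-0.694841]; p^0: [0.3276]
First column: [1, -4.7, 2.11745, -0.694841, 0.3276]. Sign changes = 4.
No, unstable (4 RHP root(s))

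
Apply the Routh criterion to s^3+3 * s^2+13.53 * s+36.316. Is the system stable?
Routh array:
s^3: [1, 13.53]; s^2: [3, 36.316]; s^1: [1.42467]; s^0: [36.316]
First column: [1, 3, 1.42467, 36.316]. Sign changes = 0.
Yes, stable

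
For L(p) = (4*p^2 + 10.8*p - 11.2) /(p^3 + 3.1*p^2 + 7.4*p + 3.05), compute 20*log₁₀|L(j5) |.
Substitute p = j*5: L(j5) = 0.265439 - 1.03907j.
|L(j5)| = sqrt(Re² + Im²) = 1.072.
20*log₁₀(1.072) = 0.61 dB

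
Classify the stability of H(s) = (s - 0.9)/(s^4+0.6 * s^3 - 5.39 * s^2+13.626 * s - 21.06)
Denominator: s^4 + 0.6*s^3 - 5.39*s^2 + 13.626*s - 21.06 = (s - 1.8)(s + 3.6)(s^2 - 1.2*s + 3.25). Poles: -3.6, 0.6 + 1.7j, 0.6 - 1.7j, 1.8. Unstable (3 pole(s) in RHP)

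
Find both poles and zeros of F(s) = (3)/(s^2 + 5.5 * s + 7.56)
Set denominator = 0: s^2 + 5.5*s + 7.56 = (s + 2.7)(s + 2.8) = 0 → Poles: -2.7, -2.8
Numerator is a nonzero constant (3) → Zeros: none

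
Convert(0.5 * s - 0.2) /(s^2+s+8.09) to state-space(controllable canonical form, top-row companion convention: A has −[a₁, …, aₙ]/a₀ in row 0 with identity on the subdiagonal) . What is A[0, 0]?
Reachable canonical form for den = s^2 + s + 8.09: top row of A = -[a₁,a₂,...,aₙ]/a₀, ones on the subdiagonal, zeros elsewhere.
A = [[-1, -8.09], [1, 0]].
A[0,0] = -1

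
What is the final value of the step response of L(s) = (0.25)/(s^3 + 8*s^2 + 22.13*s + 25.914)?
FVT: lim_{t→∞} y(t) = lim_{s→0} s*Y(s) where Y(s) = L(s)/s.
= lim_{s→0} L(s) = L(0) = num(0)/den(0) = 0.25/25.914 = 0.009647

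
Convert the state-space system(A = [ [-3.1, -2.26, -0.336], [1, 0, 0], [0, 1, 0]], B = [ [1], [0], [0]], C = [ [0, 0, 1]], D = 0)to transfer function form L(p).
L(p) = C(pI - A)⁻¹B + D.
Characteristic polynomial det(pI - A) = p^3 + 3.1*p^2 + 2.26*p + 0.336.
Numerator from C·adj(pI-A)·B + D·det(pI-A) = 1.
L(p) = (1)/(p^3 + 3.1*p^2 + 2.26*p + 0.336)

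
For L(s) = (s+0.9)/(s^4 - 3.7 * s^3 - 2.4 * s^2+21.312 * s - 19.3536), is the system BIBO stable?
Denominator: s^4 - 3.7*s^3 - 2.4*s^2 + 21.312*s - 19.3536 = (s - 2.1)(s - 2.4)(s - 1.6)(s + 2.4). Poles: -2.4, 1.6, 2.1, 2.4. All Re(p)<0: No (unstable)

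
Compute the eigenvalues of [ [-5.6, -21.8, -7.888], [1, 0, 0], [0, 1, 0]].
Eigenvalues solve det(λI - A) = 0.
Characteristic polynomial: λ^3 + 5.6*λ^2 + 21.8*λ + 7.888 = 0.
Factor: (λ + 0.4)(λ^2 + 5.2*λ + 19.72) = 0.
Roots: -0.4, -2.6 + 3.6j, -2.6 - 3.6j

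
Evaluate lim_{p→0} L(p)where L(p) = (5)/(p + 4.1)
DC gain = L(0) = num(0)/den(0) = 5/4.1 = 1.22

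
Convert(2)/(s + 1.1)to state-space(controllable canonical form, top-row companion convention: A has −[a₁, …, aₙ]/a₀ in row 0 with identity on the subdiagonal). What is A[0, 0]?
Reachable canonical form for den = s + 1.1: top row of A = -[a₁,a₂,...,aₙ]/a₀, ones on the subdiagonal, zeros elsewhere.
A = [[-1.1]].
A[0,0] = -1.1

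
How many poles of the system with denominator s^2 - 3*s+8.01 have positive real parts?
Poles: 1.5 + 2.4j, 1.5 - 2.4j. RHP poles (Re>0): 2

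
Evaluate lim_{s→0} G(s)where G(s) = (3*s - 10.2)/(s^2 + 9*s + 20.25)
DC gain = G(0) = num(0)/den(0) = -10.2/20.25 = -0.5037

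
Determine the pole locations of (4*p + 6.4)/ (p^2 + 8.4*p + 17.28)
Set denominator = 0: p^2 + 8.4*p + 17.28 = (p + 4.8)(p + 3.6) = 0 → Poles: -3.6, -4.8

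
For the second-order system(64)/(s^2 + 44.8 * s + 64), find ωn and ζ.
Standard form: ωn²/(s²+2ζωn·s+ωn²).
const=64=ωn² → ωn=8, s coeff=44.8=2ζωn → ζ=2.8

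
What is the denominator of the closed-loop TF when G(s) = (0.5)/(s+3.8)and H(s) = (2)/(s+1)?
Characteristic poly = G_den * H_den + G_num * H_num = (s^2 + 4.8*s + 3.8) + (1) = s^2 + 4.8*s + 4.8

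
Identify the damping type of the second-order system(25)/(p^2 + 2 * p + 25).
Standard form: ωn²/(p²+2ζωn·p+ωn²) gives ωn=5, ζ=0.2.
Underdamped (ζ = 0.2 < 1)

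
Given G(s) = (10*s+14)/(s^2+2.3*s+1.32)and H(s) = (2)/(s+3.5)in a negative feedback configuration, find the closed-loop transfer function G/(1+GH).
Closed-loop T = G/(1+GH).
Numerator: G_num * H_den = 10*s^2 + 49*s + 49.
Denominator: G_den * H_den + G_num * H_num = (s^3 + 5.8*s^2 + 9.37*s + 4.62) + (20*s + 28) = s^3 + 5.8*s^2 + 29.37*s + 32.62.
T(s) = (10*s^2 + 49*s + 49)/(s^3 + 5.8*s^2 + 29.37*s + 32.62)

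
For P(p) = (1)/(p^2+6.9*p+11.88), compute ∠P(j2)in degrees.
Substitute p = j*2: P(j2) = 0.0312037 - 0.054646j.
∠P(j2) = atan2(Im, Re) = atan2(-0.054646, 0.0312037) = -60.27°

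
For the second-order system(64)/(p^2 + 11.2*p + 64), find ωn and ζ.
Standard form: ωn²/(p²+2ζωn·p+ωn²).
const=64=ωn² → ωn=8, p coeff=11.2=2ζωn → ζ=0.7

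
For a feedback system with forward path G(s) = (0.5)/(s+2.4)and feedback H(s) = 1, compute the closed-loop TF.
Closed-loop T = G/(1+GH).
Numerator: G_num * H_den = 0.5.
Denominator: G_den * H_den + G_num * H_num = (s + 2.4) + (0.5) = s + 2.9.
T(s) = (0.5)/(s + 2.9)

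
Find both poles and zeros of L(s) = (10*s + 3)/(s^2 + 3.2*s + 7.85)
Set denominator = 0: s^2 + 3.2*s + 7.85 = 0 → Poles: -1.6 + 2.3j, -1.6 - 2.3j
Set numerator = 0: 10*s + 3 = 0 → Zeros: -0.3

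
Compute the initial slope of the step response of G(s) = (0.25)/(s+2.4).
IVT: y'(0⁺) = lim_{s→∞} s²·Y(s) = lim_{s→∞} s·G(s).
deg(num) = 0, deg(den) = 1, relative degree = 1, so s·G(s) → (leading num)/(leading den) = 0.25/1 = 0.25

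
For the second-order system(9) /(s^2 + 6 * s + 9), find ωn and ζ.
Standard form: ωn²/(s²+2ζωn·s+ωn²).
const=9=ωn² → ωn=3, s coeff=6=2ζωn → ζ=1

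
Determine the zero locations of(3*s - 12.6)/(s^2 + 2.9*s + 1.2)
Set numerator = 0: 3*s - 12.6 = 0 → Zeros: 4.2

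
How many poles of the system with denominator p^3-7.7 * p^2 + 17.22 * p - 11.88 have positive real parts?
p^3 - 7.7*p^2 + 17.22*p - 11.88 = (p - 1.5)(p - 4.4)(p - 1.8). Poles: 1.5, 1.8, 4.4. RHP poles (Re>0): 3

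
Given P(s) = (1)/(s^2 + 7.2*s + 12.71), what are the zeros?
Numerator is a nonzero constant (1) → Zeros: none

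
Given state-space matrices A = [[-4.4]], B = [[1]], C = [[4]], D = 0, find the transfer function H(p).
H(p) = C(pI - A)⁻¹B + D.
Characteristic polynomial det(pI - A) = p + 4.4.
Numerator from C·adj(pI-A)·B + D·det(pI-A) = 4.
H(p) = (4)/(p + 4.4)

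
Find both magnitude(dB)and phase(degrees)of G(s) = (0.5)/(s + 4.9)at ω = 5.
Substitute s = j*5: G(j5) = 0.0499898 - 0.05101j.
|G| = 20*log₁₀(sqrt(Re²+Im²)) = -22.92 dB.
∠G = atan2(Im, Re) = -45.58°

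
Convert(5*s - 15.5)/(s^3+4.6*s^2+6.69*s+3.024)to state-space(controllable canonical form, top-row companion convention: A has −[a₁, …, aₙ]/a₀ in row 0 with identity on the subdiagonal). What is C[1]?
Reachable canonical form: C = numerator coefficients (right-aligned, zero-padded to length n).
num = 5*s - 15.5, C = [[0, 5, -15.5]].
C[1] = 5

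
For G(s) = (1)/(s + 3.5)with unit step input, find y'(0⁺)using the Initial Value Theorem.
IVT: y'(0⁺) = lim_{s→∞} s²·Y(s) = lim_{s→∞} s·G(s).
deg(num) = 0, deg(den) = 1, relative degree = 1, so s·G(s) → (leading num)/(leading den) = 1/1 = 1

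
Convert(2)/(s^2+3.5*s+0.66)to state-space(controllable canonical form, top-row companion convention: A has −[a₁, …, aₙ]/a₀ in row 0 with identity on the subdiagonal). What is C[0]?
Reachable canonical form: C = numerator coefficients (right-aligned, zero-padded to length n).
num = 2, C = [[0, 2]].
C[0] = 0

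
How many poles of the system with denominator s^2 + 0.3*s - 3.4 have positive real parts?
s^2 + 0.3*s - 3.4 = (s - 1.7)(s + 2). Poles: -2, 1.7. RHP poles (Re>0): 1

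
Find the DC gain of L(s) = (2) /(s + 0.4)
DC gain = L(0) = num(0)/den(0) = 2/0.4 = 5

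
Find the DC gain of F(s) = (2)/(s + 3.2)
DC gain = F(0) = num(0)/den(0) = 2/3.2 = 0.625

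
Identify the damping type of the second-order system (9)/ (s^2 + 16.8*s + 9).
Standard form: ωn²/(s²+2ζωn·s+ωn²) gives ωn=3, ζ=2.8.
Overdamped (ζ = 2.8 > 1)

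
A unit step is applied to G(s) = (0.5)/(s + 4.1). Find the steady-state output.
FVT: lim_{t→∞} y(t) = lim_{s→0} s*Y(s) where Y(s) = G(s)/s.
= lim_{s→0} G(s) = G(0) = num(0)/den(0) = 0.5/4.1 = 0.122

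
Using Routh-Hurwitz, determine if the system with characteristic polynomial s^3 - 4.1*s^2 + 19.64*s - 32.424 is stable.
Routh array:
s^3: [1, 19.64]; s^2: [-4.1, -32.424]; s^1: [11.7317]; s^0: [-32.424]
First column: [1, -4.1, 11.7317, -32.424]. Sign changes = 3.
No, unstable (3 RHP root(s))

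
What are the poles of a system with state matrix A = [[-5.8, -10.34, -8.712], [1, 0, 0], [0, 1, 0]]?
Eigenvalues solve det(λI - A) = 0.
Characteristic polynomial: λ^3 + 5.8*λ^2 + 10.34*λ + 8.712 = 0.
Factor: (λ + 3.6)(λ^2 + 2.2*λ + 2.42) = 0.
Roots: -1.1 + 1.1j, -1.1 - 1.1j, -3.6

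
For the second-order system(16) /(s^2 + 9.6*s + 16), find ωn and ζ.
Standard form: ωn²/(s²+2ζωn·s+ωn²).
const=16=ωn² → ωn=4, s coeff=9.6=2ζωn → ζ=1.2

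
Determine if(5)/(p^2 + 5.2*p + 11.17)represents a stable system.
Denominator: p^2 + 5.2*p + 11.17. Poles: -2.6 + 2.1j, -2.6 - 2.1j. All Re(p)<0: Yes (stable)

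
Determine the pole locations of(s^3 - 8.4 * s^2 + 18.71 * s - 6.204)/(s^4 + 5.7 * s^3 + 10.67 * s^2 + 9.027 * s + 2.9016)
Set denominator = 0: s^4 + 5.7*s^3 + 10.67*s^2 + 9.027*s + 2.9016 = (s + 3.1)(s + 0.8)(s^2 + 1.8*s + 1.17) = 0 → Poles: -0.8, -0.9 + 0.6j, -0.9 - 0.6j, -3.1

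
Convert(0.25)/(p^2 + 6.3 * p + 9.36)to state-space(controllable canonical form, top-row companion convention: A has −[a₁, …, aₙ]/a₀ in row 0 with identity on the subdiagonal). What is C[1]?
Reachable canonical form: C = numerator coefficients (right-aligned, zero-padded to length n).
num = 0.25, C = [[0, 0.25]].
C[1] = 0.25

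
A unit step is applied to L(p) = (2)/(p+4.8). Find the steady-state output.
FVT: lim_{t→∞} y(t) = lim_{p→0} p*Y(p) where Y(p) = L(p)/p.
= lim_{p→0} L(p) = L(0) = num(0)/den(0) = 2/4.8 = 0.4167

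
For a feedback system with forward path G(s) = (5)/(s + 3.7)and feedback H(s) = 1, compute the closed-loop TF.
Closed-loop T = G/(1+GH).
Numerator: G_num * H_den = 5.
Denominator: G_den * H_den + G_num * H_num = (s + 3.7) + (5) = s + 8.7.
T(s) = (5)/(s + 8.7)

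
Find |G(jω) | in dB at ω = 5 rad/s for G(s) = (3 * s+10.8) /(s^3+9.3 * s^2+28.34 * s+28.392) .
Substitute s = j*5: G(j5) = -0.0465883 - 0.0773023j.
|G(j5)| = sqrt(Re² + Im²) = 0.09026.
20*log₁₀(0.09026) = -20.89 dB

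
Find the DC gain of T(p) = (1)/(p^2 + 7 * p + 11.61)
DC gain = T(0) = num(0)/den(0) = 1/11.61 = 0.08613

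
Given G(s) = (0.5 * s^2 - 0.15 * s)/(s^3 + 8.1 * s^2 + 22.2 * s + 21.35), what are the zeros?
Set numerator = 0: 0.5*s^2 - 0.15*s = 0.5*s(s - 0.3) = 0 → Zeros: 0, 0.3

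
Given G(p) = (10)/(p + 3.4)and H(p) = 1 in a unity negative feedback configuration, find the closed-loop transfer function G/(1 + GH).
Closed-loop T = G/(1+GH).
Numerator: G_num * H_den = 10.
Denominator: G_den * H_den + G_num * H_num = (p + 3.4) + (10) = p + 13.4.
T(p) = (10)/(p + 13.4)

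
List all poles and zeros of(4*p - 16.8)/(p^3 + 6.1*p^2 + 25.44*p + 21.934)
Set denominator = 0: p^3 + 6.1*p^2 + 25.44*p + 21.934 = (p + 1.1)(p^2 + 5*p + 19.94) = 0 → Poles: -1.1, -2.5 + 3.7j, -2.5 - 3.7j
Set numerator = 0: 4*p - 16.8 = 0 → Zeros: 4.2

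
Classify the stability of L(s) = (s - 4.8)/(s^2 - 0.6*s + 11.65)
Denominator: s^2 - 0.6*s + 11.65. Poles: 0.3 + 3.4j, 0.3 - 3.4j. Unstable (2 pole(s) in RHP)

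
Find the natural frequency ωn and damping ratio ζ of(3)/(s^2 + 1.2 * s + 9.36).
Underdamped: complex pole -0.6 + 3j. ωn = |pole| = 3.059, ζ = -Re(pole)/ωn = 0.1961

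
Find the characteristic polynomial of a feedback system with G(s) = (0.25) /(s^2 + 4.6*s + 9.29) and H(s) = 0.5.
Characteristic poly = G_den * H_den + G_num * H_num = (s^2 + 4.6*s + 9.29) + (0.125) = s^2 + 4.6*s + 9.415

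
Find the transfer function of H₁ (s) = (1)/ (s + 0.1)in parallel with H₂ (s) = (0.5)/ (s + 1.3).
Parallel: H = H₁ + H₂ = (n₁·d₂ + n₂·d₁)/(d₁·d₂).
n₁·d₂ = s + 1.3. n₂·d₁ = 0.5*s + 0.05. Sum = 1.5*s + 1.35. d₁·d₂ = s^2 + 1.4*s + 0.13.
H(s) = (1.5*s + 1.35)/(s^2 + 1.4*s + 0.13)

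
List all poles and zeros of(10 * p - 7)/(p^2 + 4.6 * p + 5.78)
Set denominator = 0: p^2 + 4.6*p + 5.78 = 0 → Poles: -2.3 + 0.7j, -2.3 - 0.7j
Set numerator = 0: 10*p - 7 = 0 → Zeros: 0.7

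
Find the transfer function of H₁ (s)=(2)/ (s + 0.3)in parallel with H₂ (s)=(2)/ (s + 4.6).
Parallel: H = H₁ + H₂ = (n₁·d₂ + n₂·d₁)/(d₁·d₂).
n₁·d₂ = 2*s + 9.2. n₂·d₁ = 2*s + 0.6. Sum = 4*s + 9.8. d₁·d₂ = s^2 + 4.9*s + 1.38.
H(s) = (4*s + 9.8)/(s^2 + 4.9*s + 1.38)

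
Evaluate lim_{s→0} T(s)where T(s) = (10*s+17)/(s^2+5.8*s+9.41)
DC gain = T(0) = num(0)/den(0) = 17/9.41 = 1.807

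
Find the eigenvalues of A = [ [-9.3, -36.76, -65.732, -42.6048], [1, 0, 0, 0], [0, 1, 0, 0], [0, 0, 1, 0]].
Eigenvalues solve det(λI - A) = 0.
Characteristic polynomial: λ^4 + 9.3*λ^3 + 36.76*λ^2 + 65.732*λ + 42.6048 = 0.
Factor: (λ + 1.6)(λ + 2.1)(λ^2 + 5.6*λ + 12.68) = 0.
Roots: -1.6, -2.1, -2.8 + 2.2j, -2.8 - 2.2j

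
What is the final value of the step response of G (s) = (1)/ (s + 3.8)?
FVT: lim_{t→∞} y(t) = lim_{s→0} s*Y(s) where Y(s) = G(s)/s.
= lim_{s→0} G(s) = G(0) = num(0)/den(0) = 1/3.8 = 0.2632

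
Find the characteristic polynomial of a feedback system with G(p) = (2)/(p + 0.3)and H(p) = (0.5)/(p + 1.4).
Characteristic poly = G_den * H_den + G_num * H_num = (p^2 + 1.7*p + 0.42) + (1) = p^2 + 1.7*p + 1.42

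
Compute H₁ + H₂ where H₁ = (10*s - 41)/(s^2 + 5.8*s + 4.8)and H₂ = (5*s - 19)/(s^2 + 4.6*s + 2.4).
Parallel: H = H₁ + H₂ = (n₁·d₂ + n₂·d₁)/(d₁·d₂).
n₁·d₂ = 10*s^3 + 5*s^2 - 164.6*s - 98.4. n₂·d₁ = 5*s^3 + 10*s^2 - 86.2*s - 91.2. Sum = 15*s^3 + 15*s^2 - 250.8*s - 189.6. d₁·d₂ = s^4 + 10.4*s^3 + 33.88*s^2 + 36*s + 11.52.
H(s) = (15*s^3 + 15*s^2 - 250.8*s - 189.6)/(s^4 + 10.4*s^3 + 33.88*s^2 + 36*s + 11.52)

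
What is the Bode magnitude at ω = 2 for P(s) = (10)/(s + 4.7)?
Substitute s = j*2: P(j2) = 1.80146 - 0.766577j.
|P(j2)| = sqrt(Re² + Im²) = 1.958.
20*log₁₀(1.958) = 5.84 dB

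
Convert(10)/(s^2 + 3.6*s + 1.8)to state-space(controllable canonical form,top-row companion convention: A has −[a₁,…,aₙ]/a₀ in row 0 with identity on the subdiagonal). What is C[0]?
Reachable canonical form: C = numerator coefficients (right-aligned, zero-padded to length n).
num = 10, C = [[0, 10]].
C[0] = 0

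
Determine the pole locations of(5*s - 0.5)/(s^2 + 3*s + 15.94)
Set denominator = 0: s^2 + 3*s + 15.94 = 0 → Poles: -1.5 + 3.7j, -1.5 - 3.7j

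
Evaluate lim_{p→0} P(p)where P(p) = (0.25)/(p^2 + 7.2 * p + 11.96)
DC gain = P(0) = num(0)/den(0) = 0.25/11.96 = 0.0209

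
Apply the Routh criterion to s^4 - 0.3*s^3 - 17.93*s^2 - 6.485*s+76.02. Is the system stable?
Routh array:
s^4: [1, -17.93, 76.02]; s^3: [-0.3, -6.485]; s^2: [-39.5467, 76.02]; s^1: [-7.06169]; s^0: [76.02]
First column: [1, -0.3, -39.5467, -7.06169, 76.02]. Sign changes = 2.
No, unstable (2 RHP root(s))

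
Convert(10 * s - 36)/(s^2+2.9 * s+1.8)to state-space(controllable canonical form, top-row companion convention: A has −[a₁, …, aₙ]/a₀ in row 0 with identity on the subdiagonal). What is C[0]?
Reachable canonical form: C = numerator coefficients (right-aligned, zero-padded to length n).
num = 10*s - 36, C = [[10, -36]].
C[0] = 10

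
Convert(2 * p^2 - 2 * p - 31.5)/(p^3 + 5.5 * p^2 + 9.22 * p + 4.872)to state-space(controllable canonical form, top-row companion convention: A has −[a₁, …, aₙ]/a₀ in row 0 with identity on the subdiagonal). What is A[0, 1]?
Reachable canonical form for den = p^3 + 5.5*p^2 + 9.22*p + 4.872: top row of A = -[a₁,a₂,...,aₙ]/a₀, ones on the subdiagonal, zeros elsewhere.
A = [[-5.5, -9.22, -4.872], [1, 0, 0], [0, 1, 0]].
A[0,1] = -9.22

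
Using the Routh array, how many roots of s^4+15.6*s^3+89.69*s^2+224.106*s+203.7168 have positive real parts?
Routh array:
s^4: [1, 89.69, 203.7168]; s^3: [15.6, 224.106]; s^2: [75.3242, 203.7168]; s^1: [181.915]; s^0: [203.7168]
First column: [1, 15.6, 75.3242, 181.915, 203.7168]. Sign changes = RHP roots = 0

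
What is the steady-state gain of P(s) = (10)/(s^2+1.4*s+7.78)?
DC gain = P(0) = num(0)/den(0) = 10/7.78 = 1.285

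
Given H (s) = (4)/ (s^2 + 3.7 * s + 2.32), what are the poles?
Set denominator = 0: s^2 + 3.7*s + 2.32 = (s + 2.9)(s + 0.8) = 0 → Poles: -0.8, -2.9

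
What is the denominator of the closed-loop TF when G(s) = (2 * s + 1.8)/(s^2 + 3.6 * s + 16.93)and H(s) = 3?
Characteristic poly = G_den * H_den + G_num * H_num = (s^2 + 3.6*s + 16.93) + (6*s + 5.4) = s^2 + 9.6*s + 22.33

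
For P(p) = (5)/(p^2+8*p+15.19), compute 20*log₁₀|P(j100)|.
Substitute p = j*100: P(j100) = -0.000497567 - 3.98659e-05j.
|P(j100)| = sqrt(Re² + Im²) = 0.0004992.
20*log₁₀(0.0004992) = -66.04 dB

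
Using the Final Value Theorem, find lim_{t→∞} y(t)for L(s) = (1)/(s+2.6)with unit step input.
FVT: lim_{t→∞} y(t) = lim_{s→0} s*Y(s) where Y(s) = L(s)/s.
= lim_{s→0} L(s) = L(0) = num(0)/den(0) = 1/2.6 = 0.3846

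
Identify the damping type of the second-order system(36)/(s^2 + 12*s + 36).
Standard form: ωn²/(s²+2ζωn·s+ωn²) gives ωn=6, ζ=1.
Critically damped (ζ = 1)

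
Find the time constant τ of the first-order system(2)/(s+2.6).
First-order system: τ = -1/pole. Pole = -2.6. τ = -1/(-2.6) = 0.3846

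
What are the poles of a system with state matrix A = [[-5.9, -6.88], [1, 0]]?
Eigenvalues solve det(λI - A) = 0.
Characteristic polynomial: λ^2 + 5.9*λ + 6.88 = 0.
Factor: (λ + 1.6)(λ + 4.3) = 0.
Roots: -1.6, -4.3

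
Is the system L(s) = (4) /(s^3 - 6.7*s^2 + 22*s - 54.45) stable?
Denominator: s^3 - 6.7*s^2 + 22*s - 54.45 = (s - 4.5)(s^2 - 2.2*s + 12.1). Poles: 1.1 + 3.3j, 1.1 - 3.3j, 4.5. All Re(p)<0: No (unstable)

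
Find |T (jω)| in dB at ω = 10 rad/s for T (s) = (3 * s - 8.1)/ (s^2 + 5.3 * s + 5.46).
Substitute s = j*10: T(j10) = 0.200546 - 0.204898j.
|T(j10)| = sqrt(Re² + Im²) = 0.2867.
20*log₁₀(0.2867) = -10.85 dB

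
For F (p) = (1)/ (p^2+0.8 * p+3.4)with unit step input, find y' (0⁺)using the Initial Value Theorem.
IVT: y'(0⁺) = lim_{p→∞} p²·Y(p) = lim_{p→∞} p·F(p).
deg(num) = 0, deg(den) = 2, relative degree = 2 ≥ 2, so p·F(p) → 0. Initial slope = 0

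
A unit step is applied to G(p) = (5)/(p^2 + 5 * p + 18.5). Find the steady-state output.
FVT: lim_{t→∞} y(t) = lim_{p→0} p*Y(p) where Y(p) = G(p)/p.
= lim_{p→0} G(p) = G(0) = num(0)/den(0) = 5/18.5 = 0.2703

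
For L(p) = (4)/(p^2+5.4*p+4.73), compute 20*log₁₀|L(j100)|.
Substitute p = j*100: L(j100) = -0.000399025 - 2.15575e-05j.
|L(j100)| = sqrt(Re² + Im²) = 0.0003996.
20*log₁₀(0.0003996) = -67.97 dB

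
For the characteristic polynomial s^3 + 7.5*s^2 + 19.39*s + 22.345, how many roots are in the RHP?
s^3 + 7.5*s^2 + 19.39*s + 22.345 = (s + 4.1)(s^2 + 3.4*s + 5.45). Poles: -1.7 + 1.6j, -1.7 - 1.6j, -4.1. RHP poles (Re>0): 0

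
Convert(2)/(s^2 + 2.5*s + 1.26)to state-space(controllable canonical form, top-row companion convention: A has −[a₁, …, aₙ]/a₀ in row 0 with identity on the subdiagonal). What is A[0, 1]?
Reachable canonical form for den = s^2 + 2.5*s + 1.26: top row of A = -[a₁,a₂,...,aₙ]/a₀, ones on the subdiagonal, zeros elsewhere.
A = [[-2.5, -1.26], [1, 0]].
A[0,1] = -1.26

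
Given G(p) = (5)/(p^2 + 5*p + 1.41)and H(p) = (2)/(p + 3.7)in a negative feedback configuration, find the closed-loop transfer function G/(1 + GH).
Closed-loop T = G/(1+GH).
Numerator: G_num * H_den = 5*p + 18.5.
Denominator: G_den * H_den + G_num * H_num = (p^3 + 8.7*p^2 + 19.91*p + 5.217) + (10) = p^3 + 8.7*p^2 + 19.91*p + 15.217.
T(p) = (5*p + 18.5)/(p^3 + 8.7*p^2 + 19.91*p + 15.217)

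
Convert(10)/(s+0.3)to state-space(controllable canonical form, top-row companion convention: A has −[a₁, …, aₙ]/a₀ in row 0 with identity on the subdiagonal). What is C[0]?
Reachable canonical form: C = numerator coefficients (right-aligned, zero-padded to length n).
num = 10, C = [[10]].
C[0] = 10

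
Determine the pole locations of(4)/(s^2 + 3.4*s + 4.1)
Set denominator = 0: s^2 + 3.4*s + 4.1 = 0 → Poles: -1.7 + 1.1j, -1.7 - 1.1j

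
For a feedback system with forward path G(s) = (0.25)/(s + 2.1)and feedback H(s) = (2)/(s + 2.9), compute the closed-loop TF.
Closed-loop T = G/(1+GH).
Numerator: G_num * H_den = 0.25*s + 0.725.
Denominator: G_den * H_den + G_num * H_num = (s^2 + 5*s + 6.09) + (0.5) = s^2 + 5*s + 6.59.
T(s) = (0.25*s + 0.725)/(s^2 + 5*s + 6.59)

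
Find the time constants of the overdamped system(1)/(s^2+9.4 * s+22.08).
Overdamped: real poles at -4.8, -4.6. τ = -1/pole → τ₁ = 0.2083, τ₂ = 0.2174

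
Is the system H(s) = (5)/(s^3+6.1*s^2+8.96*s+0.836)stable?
Denominator: s^3 + 6.1*s^2 + 8.96*s + 0.836 = (s + 2.2)(s + 0.1)(s + 3.8). Poles: -0.1, -2.2, -3.8. All Re(p)<0: Yes (stable)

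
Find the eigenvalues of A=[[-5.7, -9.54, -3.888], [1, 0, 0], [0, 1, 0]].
Eigenvalues solve det(λI - A) = 0.
Characteristic polynomial: λ^3 + 5.7*λ^2 + 9.54*λ + 3.888 = 0.
Factor: (λ + 2.4)(λ + 2.7)(λ + 0.6) = 0.
Roots: -0.6, -2.4, -2.7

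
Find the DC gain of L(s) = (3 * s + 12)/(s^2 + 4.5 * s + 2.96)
DC gain = L(0) = num(0)/den(0) = 12/2.96 = 4.054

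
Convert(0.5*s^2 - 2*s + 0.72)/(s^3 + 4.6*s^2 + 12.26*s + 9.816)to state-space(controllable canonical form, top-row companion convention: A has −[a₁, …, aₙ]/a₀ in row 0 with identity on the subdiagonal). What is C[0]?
Reachable canonical form: C = numerator coefficients (right-aligned, zero-padded to length n).
num = 0.5*s^2 - 2*s + 0.72, C = [[0.5, -2, 0.72]].
C[0] = 0.5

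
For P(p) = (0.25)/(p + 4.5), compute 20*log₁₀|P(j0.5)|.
Substitute p = j*0.5: P(j0.5) = 0.054878 - 0.00609756j.
|P(j0.5)| = sqrt(Re² + Im²) = 0.05522.
20*log₁₀(0.05522) = -25.16 dB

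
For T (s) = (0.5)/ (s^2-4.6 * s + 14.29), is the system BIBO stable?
Denominator: s^2 - 4.6*s + 14.29. Poles: 2.3 + 3j, 2.3 - 3j. All Re(p)<0: No (unstable)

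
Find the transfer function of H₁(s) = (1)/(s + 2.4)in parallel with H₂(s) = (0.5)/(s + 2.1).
Parallel: H = H₁ + H₂ = (n₁·d₂ + n₂·d₁)/(d₁·d₂).
n₁·d₂ = s + 2.1. n₂·d₁ = 0.5*s + 1.2. Sum = 1.5*s + 3.3. d₁·d₂ = s^2 + 4.5*s + 5.04.
H(s) = (1.5*s + 3.3)/(s^2 + 4.5*s + 5.04)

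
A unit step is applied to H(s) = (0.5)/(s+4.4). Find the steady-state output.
FVT: lim_{t→∞} y(t) = lim_{s→0} s*Y(s) where Y(s) = H(s)/s.
= lim_{s→0} H(s) = H(0) = num(0)/den(0) = 0.5/4.4 = 0.1136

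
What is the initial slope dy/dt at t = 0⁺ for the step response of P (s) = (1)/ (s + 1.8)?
IVT: y'(0⁺) = lim_{s→∞} s²·Y(s) = lim_{s→∞} s·P(s).
deg(num) = 0, deg(den) = 1, relative degree = 1, so s·P(s) → (leading num)/(leading den) = 1/1 = 1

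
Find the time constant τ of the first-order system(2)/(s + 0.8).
First-order system: τ = -1/pole. Pole = -0.8. τ = -1/(-0.8) = 1.25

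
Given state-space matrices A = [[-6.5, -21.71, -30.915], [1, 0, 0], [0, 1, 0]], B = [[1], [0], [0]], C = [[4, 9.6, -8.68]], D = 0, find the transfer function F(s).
F(s) = C(sI - A)⁻¹B + D.
Characteristic polynomial det(sI - A) = s^3 + 6.5*s^2 + 21.71*s + 30.915.
Numerator from C·adj(sI-A)·B + D·det(sI-A) = 4*s^2 + 9.6*s - 8.68.
F(s) = (4*s^2 + 9.6*s - 8.68)/(s^3 + 6.5*s^2 + 21.71*s + 30.915)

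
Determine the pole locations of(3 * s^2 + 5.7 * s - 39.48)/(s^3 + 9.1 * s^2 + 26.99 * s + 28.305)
Set denominator = 0: s^3 + 9.1*s^2 + 26.99*s + 28.305 = (s + 4.5)(s^2 + 4.6*s + 6.29) = 0 → Poles: -2.3 + 1j, -2.3 - 1j, -4.5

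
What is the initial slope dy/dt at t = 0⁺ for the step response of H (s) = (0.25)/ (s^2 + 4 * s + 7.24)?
IVT: y'(0⁺) = lim_{s→∞} s²·Y(s) = lim_{s→∞} s·H(s).
deg(num) = 0, deg(den) = 2, relative degree = 2 ≥ 2, so s·H(s) → 0. Initial slope = 0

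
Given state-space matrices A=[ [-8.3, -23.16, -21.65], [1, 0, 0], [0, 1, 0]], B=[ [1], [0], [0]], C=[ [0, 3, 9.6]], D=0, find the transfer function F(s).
F(s) = C(sI - A)⁻¹B + D.
Characteristic polynomial det(sI - A) = s^3 + 8.3*s^2 + 23.16*s + 21.65.
Numerator from C·adj(sI-A)·B + D·det(sI-A) = 3*s + 9.6.
F(s) = (3*s + 9.6)/(s^3 + 8.3*s^2 + 23.16*s + 21.65)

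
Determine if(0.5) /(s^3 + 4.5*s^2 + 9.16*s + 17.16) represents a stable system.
Denominator: s^3 + 4.5*s^2 + 9.16*s + 17.16 = (s + 3.3)(s^2 + 1.2*s + 5.2). Poles: -0.6 + 2.2j, -0.6 - 2.2j, -3.3. All Re(p)<0: Yes (stable)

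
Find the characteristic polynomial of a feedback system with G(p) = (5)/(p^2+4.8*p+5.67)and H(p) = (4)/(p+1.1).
Characteristic poly = G_den * H_den + G_num * H_num = (p^3 + 5.9*p^2 + 10.95*p + 6.237) + (20) = p^3 + 5.9*p^2 + 10.95*p + 26.237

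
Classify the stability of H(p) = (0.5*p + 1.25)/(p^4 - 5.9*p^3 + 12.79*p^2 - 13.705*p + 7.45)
Denominator: p^4 - 5.9*p^3 + 12.79*p^2 - 13.705*p + 7.45 = (p - 2)(p - 2.5)(p^2 - 1.4*p + 1.49). Poles: 0.7 + 1j, 0.7 - 1j, 2, 2.5. Unstable (4 pole(s) in RHP)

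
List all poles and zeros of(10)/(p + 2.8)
Set denominator = 0: p + 2.8 = 0 → Poles: -2.8
Numerator is a nonzero constant (10) → Zeros: none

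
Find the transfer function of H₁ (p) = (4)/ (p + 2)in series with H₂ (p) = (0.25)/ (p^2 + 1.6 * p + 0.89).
Series: H = H₁ · H₂ = (n₁·n₂)/(d₁·d₂).
Num: n₁·n₂ = 1. Den: d₁·d₂ = p^3 + 3.6*p^2 + 4.09*p + 1.78.
H(p) = (1)/(p^3 + 3.6*p^2 + 4.09*p + 1.78)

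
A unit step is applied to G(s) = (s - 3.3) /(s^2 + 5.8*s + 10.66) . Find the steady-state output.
FVT: lim_{t→∞} y(t) = lim_{s→0} s*Y(s) where Y(s) = G(s)/s.
= lim_{s→0} G(s) = G(0) = num(0)/den(0) = -3.3/10.66 = -0.3096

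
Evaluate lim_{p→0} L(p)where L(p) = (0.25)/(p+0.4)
DC gain = L(0) = num(0)/den(0) = 0.25/0.4 = 0.625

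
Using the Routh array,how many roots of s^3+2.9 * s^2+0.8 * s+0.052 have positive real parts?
Routh array:
s^3: [1, 0.8]; s^2: [2.9, 0.052]; s^1: [0.782069]; s^0: [0.052]
First column: [1, 2.9, 0.782069, 0.052]. Sign changes = RHP roots = 0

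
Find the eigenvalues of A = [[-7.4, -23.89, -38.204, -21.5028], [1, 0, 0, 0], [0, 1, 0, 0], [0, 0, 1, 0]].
Eigenvalues solve det(λI - A) = 0.
Characteristic polynomial: λ^4 + 7.4*λ^3 + 23.89*λ^2 + 38.204*λ + 21.5028 = 0.
Factor: (λ + 2.7)(λ + 1.1)(λ^2 + 3.6*λ + 7.24) = 0.
Roots: -1.1, -1.8 + 2j, -1.8 - 2j, -2.7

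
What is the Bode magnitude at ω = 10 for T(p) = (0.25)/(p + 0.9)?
Substitute p = j*10: T(j10) = 0.00223192 - 0.0247991j.
|T(j10)| = sqrt(Re² + Im²) = 0.0249.
20*log₁₀(0.0249) = -32.08 dB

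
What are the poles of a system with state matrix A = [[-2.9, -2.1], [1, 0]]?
Eigenvalues solve det(λI - A) = 0.
Characteristic polynomial: λ^2 + 2.9*λ + 2.1 = 0.
Factor: (λ + 1.5)(λ + 1.4) = 0.
Roots: -1.4, -1.5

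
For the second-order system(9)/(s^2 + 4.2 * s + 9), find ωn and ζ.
Standard form: ωn²/(s²+2ζωn·s+ωn²).
const=9=ωn² → ωn=3, s coeff=4.2=2ζωn → ζ=0.7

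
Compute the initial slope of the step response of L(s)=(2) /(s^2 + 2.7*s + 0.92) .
IVT: y'(0⁺) = lim_{s→∞} s²·Y(s) = lim_{s→∞} s·L(s).
deg(num) = 0, deg(den) = 2, relative degree = 2 ≥ 2, so s·L(s) → 0. Initial slope = 0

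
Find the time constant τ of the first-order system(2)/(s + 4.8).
First-order system: τ = -1/pole. Pole = -4.8. τ = -1/(-4.8) = 0.2083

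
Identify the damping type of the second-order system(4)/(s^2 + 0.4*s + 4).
Standard form: ωn²/(s²+2ζωn·s+ωn²) gives ωn=2, ζ=0.1.
Underdamped (ζ = 0.1 < 1)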